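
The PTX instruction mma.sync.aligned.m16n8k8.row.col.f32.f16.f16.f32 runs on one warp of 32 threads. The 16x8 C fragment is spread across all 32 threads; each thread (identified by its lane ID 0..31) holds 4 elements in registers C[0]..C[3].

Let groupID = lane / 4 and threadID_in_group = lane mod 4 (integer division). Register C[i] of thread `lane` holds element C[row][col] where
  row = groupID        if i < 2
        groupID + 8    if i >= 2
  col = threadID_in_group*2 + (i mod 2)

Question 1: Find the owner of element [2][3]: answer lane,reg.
r=2->g=2,rb=0  c=3->t=1,b0=1
L=2*4+1=9  i=0*2+1=1

9,1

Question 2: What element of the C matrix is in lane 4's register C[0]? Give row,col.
lane 4→4/4=1, 4 mod 4=0
i=0  r:1+0→1  c:2·0+0→0

1,0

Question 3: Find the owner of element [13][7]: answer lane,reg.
23,3

r=13⇒gr=5,Rb=1  c=7⇒th=3,odd=1
L=5*4+3=23  i=1*2+1=3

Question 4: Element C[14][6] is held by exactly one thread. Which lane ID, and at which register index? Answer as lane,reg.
r=14⇒gr=6,Rb=1  c=6⇒th=3,odd=0
L=6*4+3=27  i=1*2+0=2

27,2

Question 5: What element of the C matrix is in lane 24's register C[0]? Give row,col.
lane 24: g=6 (24/4), t=0 (24%4)
i=0: r=6+0=6, c=0*2+0=0

6,0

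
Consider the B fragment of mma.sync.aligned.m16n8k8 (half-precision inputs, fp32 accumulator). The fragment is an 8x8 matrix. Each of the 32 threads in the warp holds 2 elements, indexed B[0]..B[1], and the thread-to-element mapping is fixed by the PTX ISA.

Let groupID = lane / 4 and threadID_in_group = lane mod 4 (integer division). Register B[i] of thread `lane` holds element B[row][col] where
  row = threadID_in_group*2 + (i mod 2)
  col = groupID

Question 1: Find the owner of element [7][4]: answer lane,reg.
c:4=>grp=4  r:7=>tig=3,lo=1
L=4*4+3=19  i=1=1

19,1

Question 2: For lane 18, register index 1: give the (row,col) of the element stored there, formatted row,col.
5,4

L=18→G=18>>2=4, T=18&3=2
[1]→row 2·2+1=5  col G=4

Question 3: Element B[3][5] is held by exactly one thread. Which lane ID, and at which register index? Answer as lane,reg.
c=5->g=5  r=3->t=1,b0=1
L=5*4+1=21  i=1=1

21,1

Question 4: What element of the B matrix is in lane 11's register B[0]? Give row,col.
L=11->g=11>>2=2, t=11&3=3
[0]->row 3·2+0=6  col g=2

6,2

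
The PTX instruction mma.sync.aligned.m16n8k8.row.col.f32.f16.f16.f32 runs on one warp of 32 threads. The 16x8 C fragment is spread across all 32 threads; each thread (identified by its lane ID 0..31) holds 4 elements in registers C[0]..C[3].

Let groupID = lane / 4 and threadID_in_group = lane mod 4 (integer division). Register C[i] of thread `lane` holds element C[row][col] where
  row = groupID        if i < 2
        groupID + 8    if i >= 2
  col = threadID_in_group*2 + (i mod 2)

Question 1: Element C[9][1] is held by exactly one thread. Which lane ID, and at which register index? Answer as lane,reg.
4,3

r=9→G=1,rhi=1  c=1→T=0,p=1
L=1*4+0=4  i=1*2+1=3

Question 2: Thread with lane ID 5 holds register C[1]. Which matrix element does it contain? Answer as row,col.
1,3

5: gr=1,th=1
[1] (1+0,1*2+1) = (1,3)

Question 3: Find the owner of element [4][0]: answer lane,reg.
16,0

r:4=>grp=4,rB=0  c:0=>tig=0,lo=0
L=4*4+0=16  i=0*2+0=0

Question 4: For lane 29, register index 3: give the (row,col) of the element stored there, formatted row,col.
29: g=7,t=1
[3] (7+8,1*2+1) = (15,3)

15,3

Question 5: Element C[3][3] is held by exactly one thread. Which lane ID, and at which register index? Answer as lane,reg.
r=3->g=3,rb=0  c=3->t=1,b0=1
L=3*4+1=13  i=0*2+1=1

13,1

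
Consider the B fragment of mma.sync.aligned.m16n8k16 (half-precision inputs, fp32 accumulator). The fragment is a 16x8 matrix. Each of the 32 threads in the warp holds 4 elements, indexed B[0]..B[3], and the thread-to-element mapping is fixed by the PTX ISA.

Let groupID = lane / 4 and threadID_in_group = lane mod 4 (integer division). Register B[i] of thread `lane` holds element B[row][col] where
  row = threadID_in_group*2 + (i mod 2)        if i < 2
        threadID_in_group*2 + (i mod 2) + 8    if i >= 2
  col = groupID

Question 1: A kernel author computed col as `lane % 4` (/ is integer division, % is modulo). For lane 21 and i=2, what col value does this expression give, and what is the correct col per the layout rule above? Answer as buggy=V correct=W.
buggy=1 correct=5

`lane % 4`[21,2]->1
21: gid=5,tid=1
[2] (1*2+0+8,5) = (10,5)
col: 1 vs 5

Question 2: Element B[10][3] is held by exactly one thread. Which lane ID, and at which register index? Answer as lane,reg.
13,2

c:3=>grp=3  r:10=>rB=1,tig=1,lo=0
L=3*4+1=13  i=1*2+0=2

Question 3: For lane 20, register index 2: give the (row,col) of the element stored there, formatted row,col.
lane 20: gr=5 (20/4), th=0 (20%4)
i=2: r=0*2+0+8=8, c=gr=5

8,5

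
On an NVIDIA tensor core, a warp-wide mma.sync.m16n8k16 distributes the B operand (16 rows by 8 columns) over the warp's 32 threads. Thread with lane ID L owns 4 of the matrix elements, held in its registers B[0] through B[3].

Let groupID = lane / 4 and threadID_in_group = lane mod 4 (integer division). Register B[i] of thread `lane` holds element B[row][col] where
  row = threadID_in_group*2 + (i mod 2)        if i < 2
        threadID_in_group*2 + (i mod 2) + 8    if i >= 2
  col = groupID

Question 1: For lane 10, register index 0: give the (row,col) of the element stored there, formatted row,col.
10: gr=2,th=2
[0] (2*2+0+0,2) = (4,2)

4,2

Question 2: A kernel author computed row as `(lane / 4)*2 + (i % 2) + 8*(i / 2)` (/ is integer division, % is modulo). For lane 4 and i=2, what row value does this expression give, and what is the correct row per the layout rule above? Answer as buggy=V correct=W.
`(lane / 4)*2 + (i % 2) + 8*(i / 2)`[4,2]->10
lane 4->4/4=1, 4 mod 4=0
i=2  r:2·0+0+8->8  c:1
row: 10 vs 8

buggy=10 correct=8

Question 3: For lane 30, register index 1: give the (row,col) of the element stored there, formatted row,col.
5,7

30: gid=7,tid=2
[1] (2*2+1+0,7) = (5,7)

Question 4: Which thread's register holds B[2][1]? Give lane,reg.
5,0

c=1->g=1  r=2->rb=0,t=1,b0=0
L=1*4+1=5  i=0*2+0=0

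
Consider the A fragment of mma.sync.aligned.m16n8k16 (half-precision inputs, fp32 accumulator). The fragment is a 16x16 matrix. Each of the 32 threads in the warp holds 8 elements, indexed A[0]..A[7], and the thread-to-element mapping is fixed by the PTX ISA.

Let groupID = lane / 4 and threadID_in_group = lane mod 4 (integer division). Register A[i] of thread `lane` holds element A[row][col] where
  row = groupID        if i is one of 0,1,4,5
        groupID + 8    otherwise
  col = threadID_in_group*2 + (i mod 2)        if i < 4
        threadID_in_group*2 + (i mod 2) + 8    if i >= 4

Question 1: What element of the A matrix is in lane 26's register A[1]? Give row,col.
6,5

26: gid=6,tid=2
[1] (6+0,2*2+1+0) = (6,5)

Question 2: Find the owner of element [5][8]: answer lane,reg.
20,4

r:5=>grp=5,rB=0  c:8=>cB=1,tig=0,lo=0
L=5*4+0=20  i=1*4+0*2+0=4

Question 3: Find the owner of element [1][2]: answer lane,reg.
5,0

r:1=>grp=1,rB=0  c:2=>cB=0,tig=1,lo=0
L=1*4+1=5  i=0*4+0*2+0=0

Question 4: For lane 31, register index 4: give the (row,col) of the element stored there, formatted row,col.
lane 31: G=7 (31/4), T=3 (31%4)
i=4: r=7+0=7, c=3*2+0+8=14

7,14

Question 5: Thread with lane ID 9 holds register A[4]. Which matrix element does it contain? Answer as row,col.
2,10

lane 9: gr=2 (9/4), th=1 (9%4)
i=4: r=2+0=2, c=1*2+0+8=10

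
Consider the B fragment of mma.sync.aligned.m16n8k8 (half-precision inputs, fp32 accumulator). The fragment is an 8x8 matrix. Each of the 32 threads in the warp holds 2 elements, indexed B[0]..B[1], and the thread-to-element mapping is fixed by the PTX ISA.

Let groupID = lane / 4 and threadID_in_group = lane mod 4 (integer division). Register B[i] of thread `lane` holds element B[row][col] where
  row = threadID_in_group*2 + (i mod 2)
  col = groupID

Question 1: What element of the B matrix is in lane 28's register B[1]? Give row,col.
1,7

L=28→G=28>>2=7, T=28&3=0
[1]→row 0·2+1=1  col G=7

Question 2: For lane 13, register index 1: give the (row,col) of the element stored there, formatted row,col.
3,3

lane 13: gid=3 (13/4), tid=1 (13%4)
i=1: r=1*2+1=3, c=gid=3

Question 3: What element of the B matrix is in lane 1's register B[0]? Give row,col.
lane 1: g=0 (1/4), t=1 (1%4)
i=0: r=1*2+0=2, c=g=0

2,0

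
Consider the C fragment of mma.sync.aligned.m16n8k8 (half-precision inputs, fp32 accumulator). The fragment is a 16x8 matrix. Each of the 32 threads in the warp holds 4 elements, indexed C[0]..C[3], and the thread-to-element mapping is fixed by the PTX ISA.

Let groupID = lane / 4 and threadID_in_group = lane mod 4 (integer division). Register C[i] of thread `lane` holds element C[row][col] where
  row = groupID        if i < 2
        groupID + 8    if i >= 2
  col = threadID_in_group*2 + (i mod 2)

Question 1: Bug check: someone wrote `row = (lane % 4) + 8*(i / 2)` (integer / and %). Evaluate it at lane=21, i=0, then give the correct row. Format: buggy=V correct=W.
buggy=1 correct=5

`(lane % 4) + 8*(i / 2)`[21,0]→1
lane 21: G=5 (21/4), T=1 (21%4)
i=0: r=5+0=5, c=1*2+0=2
row: 1 vs 5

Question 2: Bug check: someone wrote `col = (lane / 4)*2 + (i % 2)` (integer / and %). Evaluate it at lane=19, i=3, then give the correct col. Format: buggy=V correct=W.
buggy=9 correct=7

`(lane / 4)*2 + (i % 2)`[19,3]→9
lane 19: G=4 (19/4), T=3 (19%4)
i=3: r=4+8=12, c=3*2+1=7
col: 9 vs 7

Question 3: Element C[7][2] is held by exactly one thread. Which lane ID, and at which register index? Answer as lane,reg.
29,0

r=7⇒gr=7,Rb=0  c=2⇒th=1,odd=0
L=7*4+1=29  i=0*2+0=0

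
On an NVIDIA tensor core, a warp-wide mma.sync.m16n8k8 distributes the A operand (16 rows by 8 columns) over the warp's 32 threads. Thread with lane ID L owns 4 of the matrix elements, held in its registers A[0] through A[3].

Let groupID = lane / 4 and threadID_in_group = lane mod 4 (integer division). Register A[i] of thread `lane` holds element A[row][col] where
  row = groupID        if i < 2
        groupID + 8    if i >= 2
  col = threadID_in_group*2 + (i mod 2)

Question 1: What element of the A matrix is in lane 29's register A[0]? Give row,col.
7,2

lane 29: gr=7 (29/4), th=1 (29%4)
i=0: r=7+0=7, c=1*2+0=2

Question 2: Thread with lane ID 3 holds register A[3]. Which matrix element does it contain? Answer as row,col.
8,7

lane 3⇒3/4=0, 3 mod 4=3
i=3  r:0+8⇒8  c:2·3+1⇒7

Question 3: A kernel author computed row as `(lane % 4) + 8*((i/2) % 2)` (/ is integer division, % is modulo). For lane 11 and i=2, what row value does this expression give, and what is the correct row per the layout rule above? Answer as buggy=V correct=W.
`(lane % 4) + 8*((i/2) % 2)`[11,2]→11
L=11→G=11>>2=2, T=11&3=3
[2]→row 2+8=10  col 3·2+0=6
row: 11 vs 10

buggy=11 correct=10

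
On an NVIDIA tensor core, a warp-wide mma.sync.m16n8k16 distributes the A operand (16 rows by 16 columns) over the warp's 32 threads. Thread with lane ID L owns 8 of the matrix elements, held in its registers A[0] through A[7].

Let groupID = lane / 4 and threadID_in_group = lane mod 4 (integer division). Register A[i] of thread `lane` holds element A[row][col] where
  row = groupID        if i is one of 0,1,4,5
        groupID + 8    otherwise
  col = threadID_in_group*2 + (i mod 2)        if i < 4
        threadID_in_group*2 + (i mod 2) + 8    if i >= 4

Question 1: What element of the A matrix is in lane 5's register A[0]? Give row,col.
1,2

5: G=1,T=1
[0] (1+0,1*2+0+0) = (1,2)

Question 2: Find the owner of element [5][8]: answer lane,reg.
r=5→G=5,rhi=0  c=8→chi=1,T=0,p=0
L=5*4+0=20  i=1*4+0*2+0=4

20,4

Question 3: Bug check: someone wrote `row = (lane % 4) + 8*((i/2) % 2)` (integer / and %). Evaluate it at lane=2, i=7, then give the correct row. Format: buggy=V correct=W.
`(lane % 4) + 8*((i/2) % 2)`[2,7]->10
L=2->g=2>>2=0, t=2&3=2
[7]->row 0+8=8  col 2·2+1+8=13
row: 10 vs 8

buggy=10 correct=8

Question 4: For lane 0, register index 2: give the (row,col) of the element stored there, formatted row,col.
lane 0=>0/4=0, 0 mod 4=0
i=2  r:0+8=>8  c:2·0+0+0=>0

8,0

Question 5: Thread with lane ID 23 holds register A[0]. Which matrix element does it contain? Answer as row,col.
5,6

lane 23→23/4=5, 23 mod 4=3
i=0  r:5+0→5  c:2·3+0+0→6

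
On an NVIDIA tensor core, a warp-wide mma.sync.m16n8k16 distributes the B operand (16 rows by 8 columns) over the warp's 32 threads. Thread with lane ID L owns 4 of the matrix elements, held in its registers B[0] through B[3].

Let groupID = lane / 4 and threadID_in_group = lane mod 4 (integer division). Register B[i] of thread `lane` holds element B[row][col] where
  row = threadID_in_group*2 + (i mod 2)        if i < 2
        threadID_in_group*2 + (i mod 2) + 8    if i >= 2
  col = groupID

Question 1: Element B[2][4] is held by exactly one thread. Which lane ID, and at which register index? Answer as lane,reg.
17,0

c=4→G=4  r=2→rhi=0,T=1,p=0
L=4*4+1=17  i=0*2+0=0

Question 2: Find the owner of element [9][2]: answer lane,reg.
c:2=>grp=2  r:9=>rB=1,tig=0,lo=1
L=2*4+0=8  i=1*2+1=3

8,3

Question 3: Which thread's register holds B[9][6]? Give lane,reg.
c: 6->gid=6  r: 9->r8=1,tid=0,i&1=1
L=6*4+0=24  i=1*2+1=3

24,3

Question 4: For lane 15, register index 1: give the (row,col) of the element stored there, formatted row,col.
L=15→G=15>>2=3, T=15&3=3
[1]→row 3·2+1+0=7  col G=3

7,3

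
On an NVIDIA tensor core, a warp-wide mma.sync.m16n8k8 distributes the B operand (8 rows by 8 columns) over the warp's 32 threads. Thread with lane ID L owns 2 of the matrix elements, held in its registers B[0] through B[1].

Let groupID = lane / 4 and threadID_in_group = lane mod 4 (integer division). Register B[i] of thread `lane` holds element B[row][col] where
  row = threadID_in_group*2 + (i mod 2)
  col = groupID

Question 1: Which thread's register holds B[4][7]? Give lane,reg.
30,0

c=7->g=7  r=4->t=2,b0=0
L=7*4+2=30  i=0=0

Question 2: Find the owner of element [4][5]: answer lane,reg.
22,0

c=5⇒gr=5  r=4⇒th=2,odd=0
L=5*4+2=22  i=0=0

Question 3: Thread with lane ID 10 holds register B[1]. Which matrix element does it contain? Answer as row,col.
5,2

lane 10->10/4=2, 10 mod 4=2
i=1  r:2·2+1->5  c:2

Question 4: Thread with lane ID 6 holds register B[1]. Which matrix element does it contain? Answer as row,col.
5,1

6: gr=1,th=2
[1] (2*2+1,1) = (5,1)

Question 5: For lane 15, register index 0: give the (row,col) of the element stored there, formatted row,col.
lane 15: gid=3 (15/4), tid=3 (15%4)
i=0: r=3*2+0=6, c=gid=3

6,3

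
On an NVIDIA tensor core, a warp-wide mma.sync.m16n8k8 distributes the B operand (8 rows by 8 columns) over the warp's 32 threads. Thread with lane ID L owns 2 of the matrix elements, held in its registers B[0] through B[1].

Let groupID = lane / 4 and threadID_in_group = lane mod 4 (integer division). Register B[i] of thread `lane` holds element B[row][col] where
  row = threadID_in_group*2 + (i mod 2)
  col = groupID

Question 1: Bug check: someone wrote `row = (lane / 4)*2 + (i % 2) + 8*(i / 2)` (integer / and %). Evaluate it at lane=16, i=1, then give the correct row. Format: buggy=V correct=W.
buggy=9 correct=1

`(lane / 4)*2 + (i % 2) + 8*(i / 2)`[16,1]=>9
L=16=>grp=16>>2=4, tig=16&3=0
[1]=>row 0·2+1=1  col grp=4
row: 9 vs 1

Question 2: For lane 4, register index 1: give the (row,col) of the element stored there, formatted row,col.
1,1

lane 4: G=1 (4/4), T=0 (4%4)
i=1: r=0*2+1=1, c=G=1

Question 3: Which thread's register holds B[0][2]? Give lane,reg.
8,0

c:2=>grp=2  r:0=>tig=0,lo=0
L=2*4+0=8  i=0=0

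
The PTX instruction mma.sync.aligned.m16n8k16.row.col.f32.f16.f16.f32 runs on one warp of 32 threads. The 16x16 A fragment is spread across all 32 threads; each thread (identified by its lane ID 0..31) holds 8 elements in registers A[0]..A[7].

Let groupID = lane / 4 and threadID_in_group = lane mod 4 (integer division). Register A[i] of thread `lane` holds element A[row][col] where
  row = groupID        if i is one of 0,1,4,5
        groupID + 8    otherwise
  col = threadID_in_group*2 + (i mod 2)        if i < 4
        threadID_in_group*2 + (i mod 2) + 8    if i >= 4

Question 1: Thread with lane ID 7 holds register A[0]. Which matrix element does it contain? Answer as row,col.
L=7=>grp=7>>2=1, tig=7&3=3
[0]=>row 1+0=1  col 3·2+0+0=6

1,6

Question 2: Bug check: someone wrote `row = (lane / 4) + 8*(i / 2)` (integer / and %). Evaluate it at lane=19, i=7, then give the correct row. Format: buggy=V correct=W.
`(lane / 4) + 8*(i / 2)`[19,7]⇒28
lane 19⇒19/4=4, 19 mod 4=3
i=7  r:4+8⇒12  c:2·3+1+8⇒15
row: 28 vs 12

buggy=28 correct=12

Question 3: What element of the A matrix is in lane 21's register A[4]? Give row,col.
21: gid=5,tid=1
[4] (5+0,1*2+0+8) = (5,10)

5,10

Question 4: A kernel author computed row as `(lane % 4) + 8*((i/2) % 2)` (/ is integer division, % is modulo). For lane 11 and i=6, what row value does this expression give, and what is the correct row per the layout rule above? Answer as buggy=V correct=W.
buggy=11 correct=10

`(lane % 4) + 8*((i/2) % 2)`[11,6]->11
lane 11->11/4=2, 11 mod 4=3
i=6  r:2+8->10  c:2·3+0+8->14
row: 11 vs 10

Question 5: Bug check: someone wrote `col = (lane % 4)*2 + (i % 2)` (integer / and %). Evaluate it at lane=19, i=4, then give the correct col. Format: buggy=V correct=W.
`(lane % 4)*2 + (i % 2)`[19,4]→6
19: G=4,T=3
[4] (4+0,3*2+0+8) = (4,14)
col: 6 vs 14

buggy=6 correct=14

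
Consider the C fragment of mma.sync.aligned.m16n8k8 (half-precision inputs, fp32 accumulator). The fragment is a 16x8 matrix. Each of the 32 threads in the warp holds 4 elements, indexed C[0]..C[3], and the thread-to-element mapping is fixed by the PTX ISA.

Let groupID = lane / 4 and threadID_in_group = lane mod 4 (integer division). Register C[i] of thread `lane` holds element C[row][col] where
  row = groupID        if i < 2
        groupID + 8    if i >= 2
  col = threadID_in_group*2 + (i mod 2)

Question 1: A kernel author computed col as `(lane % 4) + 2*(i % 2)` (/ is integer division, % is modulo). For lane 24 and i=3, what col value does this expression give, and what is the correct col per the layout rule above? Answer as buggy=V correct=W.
buggy=2 correct=1

`(lane % 4) + 2*(i % 2)`[24,3]→2
lane 24→24/4=6, 24 mod 4=0
i=3  r:6+8→14  c:2·0+1→1
col: 2 vs 1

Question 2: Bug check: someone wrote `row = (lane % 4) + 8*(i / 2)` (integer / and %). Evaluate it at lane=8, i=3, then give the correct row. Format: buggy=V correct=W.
`(lane % 4) + 8*(i / 2)`[8,3]=>8
lane 8=>8/4=2, 8 mod 4=0
i=3  r:2+8=>10  c:2·0+1=>1
row: 8 vs 10

buggy=8 correct=10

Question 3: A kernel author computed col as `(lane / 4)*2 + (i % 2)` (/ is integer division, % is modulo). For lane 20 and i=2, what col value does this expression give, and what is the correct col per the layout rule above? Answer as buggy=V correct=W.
`(lane / 4)*2 + (i % 2)`[20,2]→10
L=20→G=20>>2=5, T=20&3=0
[2]→row 5+8=13  col 0·2+0=0
col: 10 vs 0

buggy=10 correct=0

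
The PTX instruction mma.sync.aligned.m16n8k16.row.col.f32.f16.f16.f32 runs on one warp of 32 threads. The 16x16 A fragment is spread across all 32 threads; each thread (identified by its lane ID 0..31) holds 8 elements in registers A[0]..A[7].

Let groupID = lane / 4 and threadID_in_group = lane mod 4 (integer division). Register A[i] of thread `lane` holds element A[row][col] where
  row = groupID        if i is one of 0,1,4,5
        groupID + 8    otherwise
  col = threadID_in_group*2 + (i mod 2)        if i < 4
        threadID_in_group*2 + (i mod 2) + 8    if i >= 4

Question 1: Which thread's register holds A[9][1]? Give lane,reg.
4,3

r=9->g=1,rb=1  c=1->cb=0,t=0,b0=1
L=1*4+0=4  i=0*4+1*2+1=3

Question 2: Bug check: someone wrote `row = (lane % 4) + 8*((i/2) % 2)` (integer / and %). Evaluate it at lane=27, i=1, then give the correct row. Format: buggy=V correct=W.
`(lane % 4) + 8*((i/2) % 2)`[27,1]→3
27: G=6,T=3
[1] (6+0,3*2+1+0) = (6,7)
row: 3 vs 6

buggy=3 correct=6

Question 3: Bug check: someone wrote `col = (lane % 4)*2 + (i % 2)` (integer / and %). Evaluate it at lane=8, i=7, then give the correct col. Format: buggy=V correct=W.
buggy=1 correct=9

`(lane % 4)*2 + (i % 2)`[8,7]⇒1
L=8⇒gr=8>>2=2, th=8&3=0
[7]⇒row 2+8=10  col 0·2+1+8=9
col: 1 vs 9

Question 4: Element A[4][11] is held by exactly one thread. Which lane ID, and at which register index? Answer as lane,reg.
r=4→G=4,rhi=0  c=11→chi=1,T=1,p=1
L=4*4+1=17  i=1*4+0*2+1=5

17,5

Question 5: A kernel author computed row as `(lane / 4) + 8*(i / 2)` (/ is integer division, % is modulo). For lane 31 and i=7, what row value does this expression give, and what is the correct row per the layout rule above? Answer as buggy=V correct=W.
`(lane / 4) + 8*(i / 2)`[31,7]→31
31: G=7,T=3
[7] (7+8,3*2+1+8) = (15,15)
row: 31 vs 15

buggy=31 correct=15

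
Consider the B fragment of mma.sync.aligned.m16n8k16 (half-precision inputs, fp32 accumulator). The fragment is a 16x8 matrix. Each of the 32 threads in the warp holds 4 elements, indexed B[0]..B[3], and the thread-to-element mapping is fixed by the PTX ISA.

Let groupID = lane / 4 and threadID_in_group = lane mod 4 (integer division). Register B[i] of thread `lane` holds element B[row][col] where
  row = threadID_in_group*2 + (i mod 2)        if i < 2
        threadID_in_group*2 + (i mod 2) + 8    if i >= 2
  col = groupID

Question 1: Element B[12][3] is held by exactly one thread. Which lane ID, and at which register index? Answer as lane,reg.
14,2

c=3->g=3  r=12->rb=1,t=2,b0=0
L=3*4+2=14  i=1*2+0=2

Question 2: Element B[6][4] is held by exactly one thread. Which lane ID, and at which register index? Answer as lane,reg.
c: 4->gid=4  r: 6->r8=0,tid=3,i&1=0
L=4*4+3=19  i=0*2+0=0

19,0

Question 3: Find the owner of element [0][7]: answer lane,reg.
c: 7->gid=7  r: 0->r8=0,tid=0,i&1=0
L=7*4+0=28  i=0*2+0=0

28,0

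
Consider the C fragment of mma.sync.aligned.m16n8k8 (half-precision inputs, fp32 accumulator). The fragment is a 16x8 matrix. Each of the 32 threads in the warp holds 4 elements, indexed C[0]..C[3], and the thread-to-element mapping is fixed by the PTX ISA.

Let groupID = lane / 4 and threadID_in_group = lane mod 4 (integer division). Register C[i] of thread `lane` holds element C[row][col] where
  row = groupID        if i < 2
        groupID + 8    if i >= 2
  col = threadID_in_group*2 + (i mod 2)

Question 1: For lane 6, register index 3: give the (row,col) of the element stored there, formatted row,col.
lane 6: grp=1 (6/4), tig=2 (6%4)
i=3: r=1+8=9, c=2*2+1=5

9,5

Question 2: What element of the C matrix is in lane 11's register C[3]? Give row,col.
10,7

11: G=2,T=3
[3] (2+8,3*2+1) = (10,7)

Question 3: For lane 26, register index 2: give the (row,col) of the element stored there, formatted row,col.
14,4

L=26->g=26>>2=6, t=26&3=2
[2]->row 6+8=14  col 2·2+0=4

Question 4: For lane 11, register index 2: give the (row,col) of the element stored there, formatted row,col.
10,6

L=11→G=11>>2=2, T=11&3=3
[2]→row 2+8=10  col 3·2+0=6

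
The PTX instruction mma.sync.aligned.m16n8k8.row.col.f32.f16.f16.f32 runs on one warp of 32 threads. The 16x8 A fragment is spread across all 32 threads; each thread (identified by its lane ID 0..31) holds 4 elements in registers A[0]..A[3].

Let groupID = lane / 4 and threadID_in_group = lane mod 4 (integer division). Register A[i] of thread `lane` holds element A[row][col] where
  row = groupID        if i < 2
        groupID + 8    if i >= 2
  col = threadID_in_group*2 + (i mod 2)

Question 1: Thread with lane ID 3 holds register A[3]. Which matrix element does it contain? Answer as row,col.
8,7

lane 3->3/4=0, 3 mod 4=3
i=3  r:0+8->8  c:2·3+1->7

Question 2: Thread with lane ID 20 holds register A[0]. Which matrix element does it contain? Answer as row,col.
5,0

lane 20->20/4=5, 20 mod 4=0
i=0  r:5+0->5  c:2·0+0->0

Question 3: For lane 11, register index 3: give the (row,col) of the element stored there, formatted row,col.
10,7

11: gr=2,th=3
[3] (2+8,3*2+1) = (10,7)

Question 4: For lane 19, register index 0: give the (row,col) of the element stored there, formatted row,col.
4,6

19: grp=4,tig=3
[0] (4+0,3*2+0) = (4,6)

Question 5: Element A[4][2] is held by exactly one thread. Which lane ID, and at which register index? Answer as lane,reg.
r=4⇒gr=4,Rb=0  c=2⇒th=1,odd=0
L=4*4+1=17  i=0*2+0=0

17,0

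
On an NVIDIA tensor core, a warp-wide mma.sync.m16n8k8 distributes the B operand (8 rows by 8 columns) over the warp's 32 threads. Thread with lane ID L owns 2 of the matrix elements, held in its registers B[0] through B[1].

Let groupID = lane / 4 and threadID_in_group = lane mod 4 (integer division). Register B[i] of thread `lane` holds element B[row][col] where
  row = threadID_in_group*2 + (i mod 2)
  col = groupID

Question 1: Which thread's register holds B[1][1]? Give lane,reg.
c=1→G=1  r=1→T=0,p=1
L=1*4+0=4  i=1=1

4,1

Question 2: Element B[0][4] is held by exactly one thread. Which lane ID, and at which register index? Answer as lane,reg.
c=4→G=4  r=0→T=0,p=0
L=4*4+0=16  i=0=0

16,0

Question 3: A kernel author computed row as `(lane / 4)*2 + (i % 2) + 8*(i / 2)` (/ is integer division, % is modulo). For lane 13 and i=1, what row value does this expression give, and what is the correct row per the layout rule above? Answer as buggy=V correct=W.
buggy=7 correct=3

`(lane / 4)*2 + (i % 2) + 8*(i / 2)`[13,1]->7
L=13->gid=13>>2=3, tid=13&3=1
[1]->row 1·2+1=3  col gid=3
row: 7 vs 3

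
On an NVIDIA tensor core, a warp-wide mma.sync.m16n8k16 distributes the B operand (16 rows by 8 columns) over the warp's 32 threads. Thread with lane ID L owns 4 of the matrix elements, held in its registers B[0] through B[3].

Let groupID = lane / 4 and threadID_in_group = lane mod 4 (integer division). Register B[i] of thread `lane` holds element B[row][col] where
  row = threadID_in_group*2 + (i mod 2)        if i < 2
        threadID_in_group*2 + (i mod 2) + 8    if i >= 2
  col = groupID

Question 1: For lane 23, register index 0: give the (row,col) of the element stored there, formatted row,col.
lane 23->23/4=5, 23 mod 4=3
i=0  r:2·3+0+0->6  c:5

6,5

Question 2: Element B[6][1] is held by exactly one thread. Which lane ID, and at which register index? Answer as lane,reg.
7,0

c=1→G=1  r=6→rhi=0,T=3,p=0
L=1*4+3=7  i=0*2+0=0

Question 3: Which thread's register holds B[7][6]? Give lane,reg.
27,1

c=6->g=6  r=7->rb=0,t=3,b0=1
L=6*4+3=27  i=0*2+1=1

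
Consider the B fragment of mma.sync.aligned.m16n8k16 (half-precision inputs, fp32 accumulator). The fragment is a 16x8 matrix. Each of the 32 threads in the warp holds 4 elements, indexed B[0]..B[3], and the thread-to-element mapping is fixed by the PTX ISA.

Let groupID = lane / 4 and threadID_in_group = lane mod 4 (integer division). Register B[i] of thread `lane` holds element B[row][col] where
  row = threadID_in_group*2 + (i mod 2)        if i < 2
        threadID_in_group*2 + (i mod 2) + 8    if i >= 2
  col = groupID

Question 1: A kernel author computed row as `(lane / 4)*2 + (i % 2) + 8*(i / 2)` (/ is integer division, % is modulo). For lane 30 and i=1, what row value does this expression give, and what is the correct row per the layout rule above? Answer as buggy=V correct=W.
`(lane / 4)*2 + (i % 2) + 8*(i / 2)`[30,1]->15
lane 30: g=7 (30/4), t=2 (30%4)
i=1: r=2*2+1+0=5, c=g=7
row: 15 vs 5

buggy=15 correct=5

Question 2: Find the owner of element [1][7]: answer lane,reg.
28,1

c=7->g=7  r=1->rb=0,t=0,b0=1
L=7*4+0=28  i=0*2+1=1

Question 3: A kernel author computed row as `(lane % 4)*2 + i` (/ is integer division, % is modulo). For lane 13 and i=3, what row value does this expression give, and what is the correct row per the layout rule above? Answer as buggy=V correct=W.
`(lane % 4)*2 + i`[13,3]->5
lane 13: g=3 (13/4), t=1 (13%4)
i=3: r=1*2+1+8=11, c=g=3
row: 5 vs 11

buggy=5 correct=11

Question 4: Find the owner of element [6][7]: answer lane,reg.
c: 7->gid=7  r: 6->r8=0,tid=3,i&1=0
L=7*4+3=31  i=0*2+0=0

31,0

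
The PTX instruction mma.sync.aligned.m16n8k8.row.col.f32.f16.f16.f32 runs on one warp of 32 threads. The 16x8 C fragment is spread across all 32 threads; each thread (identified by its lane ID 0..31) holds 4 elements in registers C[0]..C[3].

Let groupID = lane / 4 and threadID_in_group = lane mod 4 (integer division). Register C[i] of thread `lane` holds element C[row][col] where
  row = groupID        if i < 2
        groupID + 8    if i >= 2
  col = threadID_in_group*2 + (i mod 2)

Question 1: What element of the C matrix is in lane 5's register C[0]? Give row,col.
lane 5: gid=1 (5/4), tid=1 (5%4)
i=0: r=1+0=1, c=1*2+0=2

1,2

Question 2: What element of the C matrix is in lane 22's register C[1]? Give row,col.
L=22→G=22>>2=5, T=22&3=2
[1]→row 5+0=5  col 2·2+1=5

5,5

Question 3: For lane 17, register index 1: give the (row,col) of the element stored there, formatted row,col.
4,3

lane 17->17/4=4, 17 mod 4=1
i=1  r:4+0->4  c:2·1+1->3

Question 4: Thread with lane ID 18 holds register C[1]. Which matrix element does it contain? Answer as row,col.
L=18⇒gr=18>>2=4, th=18&3=2
[1]⇒row 4+0=4  col 2·2+1=5

4,5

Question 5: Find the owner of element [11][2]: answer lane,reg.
r=11⇒gr=3,Rb=1  c=2⇒th=1,odd=0
L=3*4+1=13  i=1*2+0=2

13,2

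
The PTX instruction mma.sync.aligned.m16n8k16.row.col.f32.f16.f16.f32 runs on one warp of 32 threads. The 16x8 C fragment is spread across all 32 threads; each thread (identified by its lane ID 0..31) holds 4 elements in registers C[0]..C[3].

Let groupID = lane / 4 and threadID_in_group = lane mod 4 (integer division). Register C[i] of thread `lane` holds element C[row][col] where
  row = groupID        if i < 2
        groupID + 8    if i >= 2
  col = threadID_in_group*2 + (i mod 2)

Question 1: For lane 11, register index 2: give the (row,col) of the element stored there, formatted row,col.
10,6

11: G=2,T=3
[2] (2+8,3*2+0) = (10,6)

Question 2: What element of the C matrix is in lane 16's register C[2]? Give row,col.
12,0

L=16->gid=16>>2=4, tid=16&3=0
[2]->row 4+8=12  col 0·2+0=0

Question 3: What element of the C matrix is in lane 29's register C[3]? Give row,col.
15,3

lane 29: gr=7 (29/4), th=1 (29%4)
i=3: r=7+8=15, c=1*2+1=3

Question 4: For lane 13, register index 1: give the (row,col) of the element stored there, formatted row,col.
lane 13: grp=3 (13/4), tig=1 (13%4)
i=1: r=3+0=3, c=1*2+1=3

3,3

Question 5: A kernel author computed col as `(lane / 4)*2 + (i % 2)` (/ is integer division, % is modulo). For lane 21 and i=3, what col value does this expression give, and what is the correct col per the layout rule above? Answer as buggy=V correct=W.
`(lane / 4)*2 + (i % 2)`[21,3]=>11
21: grp=5,tig=1
[3] (5+8,1*2+1) = (13,3)
col: 11 vs 3

buggy=11 correct=3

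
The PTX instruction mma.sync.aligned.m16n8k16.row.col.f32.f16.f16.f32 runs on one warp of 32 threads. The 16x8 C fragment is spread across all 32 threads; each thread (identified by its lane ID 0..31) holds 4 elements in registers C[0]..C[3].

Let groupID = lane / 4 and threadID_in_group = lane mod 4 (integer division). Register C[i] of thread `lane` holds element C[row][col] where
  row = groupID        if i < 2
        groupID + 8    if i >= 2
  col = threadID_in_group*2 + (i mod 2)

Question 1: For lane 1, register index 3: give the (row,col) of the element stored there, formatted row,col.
lane 1: g=0 (1/4), t=1 (1%4)
i=3: r=0+8=8, c=1*2+1=3

8,3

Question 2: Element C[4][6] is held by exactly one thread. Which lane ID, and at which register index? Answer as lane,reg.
r=4→G=4,rhi=0  c=6→T=3,p=0
L=4*4+3=19  i=0*2+0=0

19,0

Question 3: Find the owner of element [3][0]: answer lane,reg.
12,0

r=3->g=3,rb=0  c=0->t=0,b0=0
L=3*4+0=12  i=0*2+0=0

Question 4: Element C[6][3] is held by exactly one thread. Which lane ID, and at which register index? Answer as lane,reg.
r:6=>grp=6,rB=0  c:3=>tig=1,lo=1
L=6*4+1=25  i=0*2+1=1

25,1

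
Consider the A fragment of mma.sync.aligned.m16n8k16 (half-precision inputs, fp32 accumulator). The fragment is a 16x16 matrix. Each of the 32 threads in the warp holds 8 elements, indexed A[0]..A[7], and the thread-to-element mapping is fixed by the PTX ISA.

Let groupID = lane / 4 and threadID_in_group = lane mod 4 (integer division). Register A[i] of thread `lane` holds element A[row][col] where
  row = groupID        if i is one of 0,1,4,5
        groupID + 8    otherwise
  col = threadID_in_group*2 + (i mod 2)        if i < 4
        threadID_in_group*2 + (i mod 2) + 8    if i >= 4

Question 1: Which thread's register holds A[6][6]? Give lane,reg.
r=6->g=6,rb=0  c=6->cb=0,t=3,b0=0
L=6*4+3=27  i=0*4+0*2+0=0

27,0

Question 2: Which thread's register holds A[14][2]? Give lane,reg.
r=14->g=6,rb=1  c=2->cb=0,t=1,b0=0
L=6*4+1=25  i=0*4+1*2+0=2

25,2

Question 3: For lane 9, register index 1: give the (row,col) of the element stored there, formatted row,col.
L=9=>grp=9>>2=2, tig=9&3=1
[1]=>row 2+0=2  col 1·2+1+0=3

2,3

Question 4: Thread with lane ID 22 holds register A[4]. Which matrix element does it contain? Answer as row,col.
5,12

L=22⇒gr=22>>2=5, th=22&3=2
[4]⇒row 5+0=5  col 2·2+0+8=12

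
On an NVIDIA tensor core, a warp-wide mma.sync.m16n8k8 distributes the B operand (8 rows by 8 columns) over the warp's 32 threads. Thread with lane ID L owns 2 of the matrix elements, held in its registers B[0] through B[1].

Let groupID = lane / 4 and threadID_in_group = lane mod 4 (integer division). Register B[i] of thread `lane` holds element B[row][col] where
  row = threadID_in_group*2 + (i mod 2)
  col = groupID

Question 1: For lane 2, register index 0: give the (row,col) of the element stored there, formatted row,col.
L=2=>grp=2>>2=0, tig=2&3=2
[0]=>row 2·2+0=4  col grp=0

4,0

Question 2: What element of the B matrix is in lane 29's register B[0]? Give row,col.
29: gid=7,tid=1
[0] (1*2+0,7) = (2,7)

2,7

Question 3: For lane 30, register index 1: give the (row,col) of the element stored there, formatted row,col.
30: gid=7,tid=2
[1] (2*2+1,7) = (5,7)

5,7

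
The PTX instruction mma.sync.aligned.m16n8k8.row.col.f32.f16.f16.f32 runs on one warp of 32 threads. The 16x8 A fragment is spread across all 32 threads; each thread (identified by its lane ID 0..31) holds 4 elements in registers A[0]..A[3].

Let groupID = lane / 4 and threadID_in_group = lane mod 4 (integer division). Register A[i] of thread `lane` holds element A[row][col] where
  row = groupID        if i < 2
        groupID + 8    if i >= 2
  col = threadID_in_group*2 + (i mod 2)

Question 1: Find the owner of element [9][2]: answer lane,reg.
r: 9->gid=1,r8=1  c: 2->tid=1,i&1=0
L=1*4+1=5  i=1*2+0=2

5,2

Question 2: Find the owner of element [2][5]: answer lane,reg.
r=2⇒gr=2,Rb=0  c=5⇒th=2,odd=1
L=2*4+2=10  i=0*2+1=1

10,1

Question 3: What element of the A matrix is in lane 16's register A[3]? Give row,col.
L=16->gid=16>>2=4, tid=16&3=0
[3]->row 4+8=12  col 0·2+1=1

12,1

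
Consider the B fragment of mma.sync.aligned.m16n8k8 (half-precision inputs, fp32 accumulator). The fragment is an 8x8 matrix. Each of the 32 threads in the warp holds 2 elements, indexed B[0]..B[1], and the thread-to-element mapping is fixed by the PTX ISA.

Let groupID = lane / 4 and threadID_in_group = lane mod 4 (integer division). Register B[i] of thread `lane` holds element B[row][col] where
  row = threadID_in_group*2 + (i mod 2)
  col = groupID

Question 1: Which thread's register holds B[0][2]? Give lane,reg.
8,0

c=2⇒gr=2  r=0⇒th=0,odd=0
L=2*4+0=8  i=0=0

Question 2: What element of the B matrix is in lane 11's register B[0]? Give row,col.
6,2

L=11⇒gr=11>>2=2, th=11&3=3
[0]⇒row 3·2+0=6  col gr=2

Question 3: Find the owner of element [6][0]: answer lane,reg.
3,0

c=0⇒gr=0  r=6⇒th=3,odd=0
L=0*4+3=3  i=0=0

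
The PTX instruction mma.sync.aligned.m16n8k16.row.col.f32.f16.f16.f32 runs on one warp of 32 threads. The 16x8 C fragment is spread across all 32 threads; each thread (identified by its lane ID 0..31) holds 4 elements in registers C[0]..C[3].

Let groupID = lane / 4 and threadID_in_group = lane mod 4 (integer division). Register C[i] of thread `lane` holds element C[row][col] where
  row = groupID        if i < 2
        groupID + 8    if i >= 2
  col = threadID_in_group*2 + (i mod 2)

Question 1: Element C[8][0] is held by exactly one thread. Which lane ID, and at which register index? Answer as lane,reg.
0,2

r=8⇒gr=0,Rb=1  c=0⇒th=0,odd=0
L=0*4+0=0  i=1*2+0=2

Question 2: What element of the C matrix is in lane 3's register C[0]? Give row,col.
0,6

lane 3: gr=0 (3/4), th=3 (3%4)
i=0: r=0+0=0, c=3*2+0=6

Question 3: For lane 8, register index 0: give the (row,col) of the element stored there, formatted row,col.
8: grp=2,tig=0
[0] (2+0,0*2+0) = (2,0)

2,0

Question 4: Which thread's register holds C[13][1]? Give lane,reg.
20,3

r: 13->gid=5,r8=1  c: 1->tid=0,i&1=1
L=5*4+0=20  i=1*2+1=3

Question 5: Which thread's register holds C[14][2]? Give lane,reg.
r:14=>grp=6,rB=1  c:2=>tig=1,lo=0
L=6*4+1=25  i=1*2+0=2

25,2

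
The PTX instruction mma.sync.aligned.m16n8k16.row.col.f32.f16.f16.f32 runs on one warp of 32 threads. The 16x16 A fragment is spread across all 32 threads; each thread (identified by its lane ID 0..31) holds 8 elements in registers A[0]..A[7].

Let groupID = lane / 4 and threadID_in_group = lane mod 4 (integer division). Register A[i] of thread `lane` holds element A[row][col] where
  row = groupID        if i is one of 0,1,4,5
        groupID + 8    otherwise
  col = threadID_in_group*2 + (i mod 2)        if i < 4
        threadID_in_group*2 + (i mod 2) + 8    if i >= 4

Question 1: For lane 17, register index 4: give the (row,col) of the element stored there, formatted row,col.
L=17→G=17>>2=4, T=17&3=1
[4]→row 4+0=4  col 1·2+0+8=10

4,10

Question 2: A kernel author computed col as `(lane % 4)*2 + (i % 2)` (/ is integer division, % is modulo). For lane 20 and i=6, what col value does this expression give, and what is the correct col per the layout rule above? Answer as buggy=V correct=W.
`(lane % 4)*2 + (i % 2)`[20,6]→0
lane 20→20/4=5, 20 mod 4=0
i=6  r:5+8→13  c:2·0+0+8→8
col: 0 vs 8

buggy=0 correct=8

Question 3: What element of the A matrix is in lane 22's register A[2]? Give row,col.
22: grp=5,tig=2
[2] (5+8,2*2+0+0) = (13,4)

13,4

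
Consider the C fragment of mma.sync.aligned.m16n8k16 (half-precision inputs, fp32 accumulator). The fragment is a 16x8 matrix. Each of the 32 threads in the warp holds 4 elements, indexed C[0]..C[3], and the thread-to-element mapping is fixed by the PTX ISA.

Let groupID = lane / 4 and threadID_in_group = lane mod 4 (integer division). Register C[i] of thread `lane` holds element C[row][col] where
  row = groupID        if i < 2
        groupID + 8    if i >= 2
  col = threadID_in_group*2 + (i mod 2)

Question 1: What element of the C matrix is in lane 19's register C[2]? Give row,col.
12,6

L=19=>grp=19>>2=4, tig=19&3=3
[2]=>row 4+8=12  col 3·2+0=6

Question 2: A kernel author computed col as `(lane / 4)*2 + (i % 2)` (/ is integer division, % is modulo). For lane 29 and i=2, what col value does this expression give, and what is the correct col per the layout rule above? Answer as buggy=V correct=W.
`(lane / 4)*2 + (i % 2)`[29,2]→14
lane 29→29/4=7, 29 mod 4=1
i=2  r:7+8→15  c:2·1+0→2
col: 14 vs 2

buggy=14 correct=2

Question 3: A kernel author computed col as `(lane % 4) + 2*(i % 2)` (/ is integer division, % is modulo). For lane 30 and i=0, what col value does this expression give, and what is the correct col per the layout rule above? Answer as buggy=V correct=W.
`(lane % 4) + 2*(i % 2)`[30,0]=>2
30: grp=7,tig=2
[0] (7+0,2*2+0) = (7,4)
col: 2 vs 4

buggy=2 correct=4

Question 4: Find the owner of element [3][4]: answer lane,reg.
r=3->g=3,rb=0  c=4->t=2,b0=0
L=3*4+2=14  i=0*2+0=0

14,0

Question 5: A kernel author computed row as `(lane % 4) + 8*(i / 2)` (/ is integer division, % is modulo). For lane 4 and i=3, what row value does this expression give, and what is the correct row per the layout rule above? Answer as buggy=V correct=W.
buggy=8 correct=9

`(lane % 4) + 8*(i / 2)`[4,3]⇒8
4: gr=1,th=0
[3] (1+8,0*2+1) = (9,1)
row: 8 vs 9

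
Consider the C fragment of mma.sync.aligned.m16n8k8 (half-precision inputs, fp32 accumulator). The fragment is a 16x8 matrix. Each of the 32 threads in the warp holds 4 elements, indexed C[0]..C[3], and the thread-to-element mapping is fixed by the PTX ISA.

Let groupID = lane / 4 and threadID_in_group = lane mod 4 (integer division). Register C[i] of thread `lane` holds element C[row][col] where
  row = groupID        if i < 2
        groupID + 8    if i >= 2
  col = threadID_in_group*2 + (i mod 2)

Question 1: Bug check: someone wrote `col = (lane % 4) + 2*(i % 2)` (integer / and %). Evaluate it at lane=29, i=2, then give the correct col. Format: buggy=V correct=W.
`(lane % 4) + 2*(i % 2)`[29,2]->1
lane 29->29/4=7, 29 mod 4=1
i=2  r:7+8->15  c:2·1+0->2
col: 1 vs 2

buggy=1 correct=2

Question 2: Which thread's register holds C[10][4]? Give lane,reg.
r:10=>grp=2,rB=1  c:4=>tig=2,lo=0
L=2*4+2=10  i=1*2+0=2

10,2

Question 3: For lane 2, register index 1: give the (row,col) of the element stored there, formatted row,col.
0,5

lane 2→2/4=0, 2 mod 4=2
i=1  r:0+0→0  c:2·2+1→5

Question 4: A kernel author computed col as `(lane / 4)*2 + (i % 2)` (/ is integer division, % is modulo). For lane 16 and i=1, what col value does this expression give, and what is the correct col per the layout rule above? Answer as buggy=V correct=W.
buggy=9 correct=1

`(lane / 4)*2 + (i % 2)`[16,1]=>9
L=16=>grp=16>>2=4, tig=16&3=0
[1]=>row 4+0=4  col 0·2+1=1
col: 9 vs 1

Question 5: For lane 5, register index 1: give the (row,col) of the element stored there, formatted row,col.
1,3

L=5⇒gr=5>>2=1, th=5&3=1
[1]⇒row 1+0=1  col 1·2+1=3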